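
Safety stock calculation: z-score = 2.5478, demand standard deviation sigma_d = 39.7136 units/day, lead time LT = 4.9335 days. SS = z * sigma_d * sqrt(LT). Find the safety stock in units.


sqrt(LT) = sqrt(4.9335) = 2.2211
SS = 2.5478 * 39.7136 * 2.2211 = 224.7409

224.7409 units


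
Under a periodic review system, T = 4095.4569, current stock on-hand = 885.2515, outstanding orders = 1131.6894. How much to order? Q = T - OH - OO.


Inventory position = OH + OO = 885.2515 + 1131.6894 = 2016.9409
Q = 4095.4569 - 2016.9409 = 2078.5160

2078.5160 units


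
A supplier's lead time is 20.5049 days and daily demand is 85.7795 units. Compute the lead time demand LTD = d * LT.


LTD = 85.7795 * 20.5049 = 1758.9001

1758.9001 units


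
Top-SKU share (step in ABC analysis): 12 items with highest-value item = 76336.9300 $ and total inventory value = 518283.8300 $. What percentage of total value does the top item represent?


Top item = 76336.9300
Total = 518283.8300
Percentage = 76336.9300 / 518283.8300 * 100 = 14.7288

14.7288%


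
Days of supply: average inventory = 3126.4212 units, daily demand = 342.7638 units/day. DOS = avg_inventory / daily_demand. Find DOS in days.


DOS = 3126.4212 / 342.7638 = 9.1212

9.1212 days


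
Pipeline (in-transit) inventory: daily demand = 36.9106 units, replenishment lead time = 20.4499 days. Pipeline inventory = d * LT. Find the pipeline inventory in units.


Pipeline = 36.9106 * 20.4499 = 754.8181

754.8181 units


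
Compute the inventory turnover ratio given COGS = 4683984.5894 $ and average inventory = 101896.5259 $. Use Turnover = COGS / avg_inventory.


Turnover = 4683984.5894 / 101896.5259 = 45.9680

45.9680


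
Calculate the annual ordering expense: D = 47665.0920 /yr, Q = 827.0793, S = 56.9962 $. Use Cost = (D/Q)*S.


Number of orders = D/Q = 57.6306
Cost = 57.6306 * 56.9962 = 3284.7263

3284.7263 $/yr


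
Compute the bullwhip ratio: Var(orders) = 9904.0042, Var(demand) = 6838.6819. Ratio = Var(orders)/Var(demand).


BW = 9904.0042 / 6838.6819 = 1.4482

1.4482


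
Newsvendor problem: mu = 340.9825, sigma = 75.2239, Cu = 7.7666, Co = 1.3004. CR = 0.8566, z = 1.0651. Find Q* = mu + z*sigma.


CR = Cu/(Cu+Co) = 7.7666/(7.7666+1.3004) = 0.8566
z = 1.0651
Q* = 340.9825 + 1.0651 * 75.2239 = 421.1035

421.1035 units


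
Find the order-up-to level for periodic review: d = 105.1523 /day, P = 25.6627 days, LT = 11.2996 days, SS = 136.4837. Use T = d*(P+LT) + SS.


P + LT = 36.9623
d*(P+LT) = 105.1523 * 36.9623 = 3886.6709
T = 3886.6709 + 136.4837 = 4023.1546

4023.1546 units


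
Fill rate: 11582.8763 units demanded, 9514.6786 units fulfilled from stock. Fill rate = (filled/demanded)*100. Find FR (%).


FR = 9514.6786 / 11582.8763 * 100 = 82.1444

82.1444%


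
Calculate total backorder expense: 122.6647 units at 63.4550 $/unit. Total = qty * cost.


Total = 122.6647 * 63.4550 = 7783.6885

7783.6885 $


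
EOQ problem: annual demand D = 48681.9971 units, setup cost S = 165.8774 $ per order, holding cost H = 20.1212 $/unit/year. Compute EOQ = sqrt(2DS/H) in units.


2*D*S = 2 * 48681.9971 * 165.8774 = 16150486.2115
2*D*S/H = 802660.1898
EOQ = sqrt(802660.1898) = 895.9130

895.9130 units


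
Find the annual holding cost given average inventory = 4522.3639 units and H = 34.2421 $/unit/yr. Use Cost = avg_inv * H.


Cost = 4522.3639 * 34.2421 = 154855.2369

154855.2369 $/yr


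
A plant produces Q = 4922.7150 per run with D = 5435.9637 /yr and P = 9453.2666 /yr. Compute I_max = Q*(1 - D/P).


D/P = 0.5750
1 - D/P = 0.4250
I_max = 4922.7150 * 0.4250 = 2091.9792

2091.9792 units


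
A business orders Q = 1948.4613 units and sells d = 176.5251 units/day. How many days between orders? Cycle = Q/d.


Cycle = 1948.4613 / 176.5251 = 11.0379

11.0379 days


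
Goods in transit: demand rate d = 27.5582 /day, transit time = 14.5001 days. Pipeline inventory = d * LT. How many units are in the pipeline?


Pipeline = 27.5582 * 14.5001 = 399.5967

399.5967 units


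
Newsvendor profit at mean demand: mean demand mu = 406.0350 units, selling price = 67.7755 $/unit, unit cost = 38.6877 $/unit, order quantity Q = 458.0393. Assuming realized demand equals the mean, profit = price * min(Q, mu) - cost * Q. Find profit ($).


Sales at mu = min(458.0393, 406.0350) = 406.0350
Revenue = 67.7755 * 406.0350 = 27519.2251
Total cost = 38.6877 * 458.0393 = 17720.4870
Profit = 27519.2251 - 17720.4870 = 9798.7381

9798.7381 $


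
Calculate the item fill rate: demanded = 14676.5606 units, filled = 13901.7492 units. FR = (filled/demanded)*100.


FR = 13901.7492 / 14676.5606 * 100 = 94.7208

94.7208%


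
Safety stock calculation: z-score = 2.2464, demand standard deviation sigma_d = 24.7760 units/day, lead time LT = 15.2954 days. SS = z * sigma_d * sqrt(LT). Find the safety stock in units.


sqrt(LT) = sqrt(15.2954) = 3.9109
SS = 2.2464 * 24.7760 * 3.9109 = 217.6701

217.6701 units


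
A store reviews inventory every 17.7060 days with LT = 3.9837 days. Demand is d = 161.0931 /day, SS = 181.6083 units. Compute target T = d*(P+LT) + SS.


P + LT = 21.6897
d*(P+LT) = 161.0931 * 21.6897 = 3494.0610
T = 3494.0610 + 181.6083 = 3675.6693

3675.6693 units


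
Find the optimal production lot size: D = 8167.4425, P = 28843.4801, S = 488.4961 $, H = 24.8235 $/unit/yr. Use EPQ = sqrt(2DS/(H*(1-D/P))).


1 - D/P = 1 - 0.2832 = 0.7168
H*(1-D/P) = 17.7944
2DS = 7979527.6164
EPQ = sqrt(448429.8487) = 669.6490

669.6490 units


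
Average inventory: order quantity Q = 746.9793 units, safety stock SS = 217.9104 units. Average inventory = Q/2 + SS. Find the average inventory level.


Q/2 = 373.4896
Avg = 373.4896 + 217.9104 = 591.4000

591.4000 units


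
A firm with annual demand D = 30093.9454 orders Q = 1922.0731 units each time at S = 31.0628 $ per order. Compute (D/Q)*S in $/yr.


Number of orders = D/Q = 15.6570
Cost = 15.6570 * 31.0628 = 486.3510

486.3510 $/yr


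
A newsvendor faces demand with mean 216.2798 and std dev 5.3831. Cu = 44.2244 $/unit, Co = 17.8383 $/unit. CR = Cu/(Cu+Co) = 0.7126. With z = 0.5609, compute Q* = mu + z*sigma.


CR = Cu/(Cu+Co) = 44.2244/(44.2244+17.8383) = 0.7126
z = 0.5609
Q* = 216.2798 + 0.5609 * 5.3831 = 219.2992

219.2992 units


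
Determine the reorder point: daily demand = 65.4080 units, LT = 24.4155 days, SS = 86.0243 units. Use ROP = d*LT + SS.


d*LT = 65.4080 * 24.4155 = 1596.9690
ROP = 1596.9690 + 86.0243 = 1682.9933

1682.9933 units


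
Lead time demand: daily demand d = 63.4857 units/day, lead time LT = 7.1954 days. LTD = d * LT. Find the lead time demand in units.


LTD = 63.4857 * 7.1954 = 456.8050

456.8050 units


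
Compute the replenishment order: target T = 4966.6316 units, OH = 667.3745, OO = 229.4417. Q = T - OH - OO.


Inventory position = OH + OO = 667.3745 + 229.4417 = 896.8162
Q = 4966.6316 - 896.8162 = 4069.8154

4069.8154 units


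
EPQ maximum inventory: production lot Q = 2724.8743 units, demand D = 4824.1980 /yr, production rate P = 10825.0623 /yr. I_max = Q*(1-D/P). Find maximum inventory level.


D/P = 0.4457
1 - D/P = 0.5543
I_max = 2724.8743 * 0.5543 = 1510.5318

1510.5318 units


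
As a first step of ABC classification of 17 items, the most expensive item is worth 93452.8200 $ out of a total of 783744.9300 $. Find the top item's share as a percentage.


Top item = 93452.8200
Total = 783744.9300
Percentage = 93452.8200 / 783744.9300 * 100 = 11.9239

11.9239%


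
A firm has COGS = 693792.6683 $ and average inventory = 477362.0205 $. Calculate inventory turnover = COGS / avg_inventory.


Turnover = 693792.6683 / 477362.0205 = 1.4534

1.4534


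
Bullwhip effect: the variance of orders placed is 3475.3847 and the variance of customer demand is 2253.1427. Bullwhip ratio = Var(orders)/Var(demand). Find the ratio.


BW = 3475.3847 / 2253.1427 = 1.5425

1.5425


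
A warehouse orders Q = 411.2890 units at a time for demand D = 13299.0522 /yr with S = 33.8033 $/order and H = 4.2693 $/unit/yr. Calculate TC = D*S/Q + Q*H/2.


Ordering cost = D*S/Q = 1093.0315
Holding cost = Q*H/2 = 877.9581
TC = 1093.0315 + 877.9581 = 1970.9896

1970.9896 $/yr


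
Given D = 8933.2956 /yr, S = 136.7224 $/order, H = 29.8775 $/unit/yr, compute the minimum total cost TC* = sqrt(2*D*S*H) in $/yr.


2*D*S*H = 72983658.3650
TC* = sqrt(72983658.3650) = 8543.0474

8543.0474 $/yr


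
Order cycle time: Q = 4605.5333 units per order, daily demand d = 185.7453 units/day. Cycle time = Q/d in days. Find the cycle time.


Cycle = 4605.5333 / 185.7453 = 24.7949

24.7949 days


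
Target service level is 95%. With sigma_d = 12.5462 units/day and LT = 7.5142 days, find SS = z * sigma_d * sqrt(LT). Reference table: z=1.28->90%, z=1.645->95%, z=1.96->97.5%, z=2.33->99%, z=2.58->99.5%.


From the table, SL = 95% corresponds to z = 1.645
sqrt(LT) = sqrt(7.5142) = 2.7412
SS = 1.645 * 12.5462 * 2.7412 = 56.5743

56.5743 units


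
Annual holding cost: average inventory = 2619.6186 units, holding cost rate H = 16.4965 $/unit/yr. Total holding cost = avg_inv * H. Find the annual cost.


Cost = 2619.6186 * 16.4965 = 43214.5382

43214.5382 $/yr


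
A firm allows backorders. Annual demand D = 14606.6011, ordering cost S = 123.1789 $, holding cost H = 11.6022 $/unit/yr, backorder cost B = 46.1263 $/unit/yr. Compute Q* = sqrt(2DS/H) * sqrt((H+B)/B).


sqrt(2DS/H) = 556.9133
sqrt((H+B)/B) = 1.1187
Q* = 556.9133 * 1.1187 = 623.0292

623.0292 units


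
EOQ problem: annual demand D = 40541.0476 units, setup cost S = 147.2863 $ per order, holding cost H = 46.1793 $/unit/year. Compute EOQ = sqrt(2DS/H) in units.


2*D*S = 2 * 40541.0476 * 147.2863 = 11942281.7983
2*D*S/H = 258606.8173
EOQ = sqrt(258606.8173) = 508.5340

508.5340 units


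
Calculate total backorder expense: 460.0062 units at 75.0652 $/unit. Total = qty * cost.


Total = 460.0062 * 75.0652 = 34530.4574

34530.4574 $


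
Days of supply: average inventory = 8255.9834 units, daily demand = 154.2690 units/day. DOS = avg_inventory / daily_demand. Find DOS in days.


DOS = 8255.9834 / 154.2690 = 53.5168

53.5168 days


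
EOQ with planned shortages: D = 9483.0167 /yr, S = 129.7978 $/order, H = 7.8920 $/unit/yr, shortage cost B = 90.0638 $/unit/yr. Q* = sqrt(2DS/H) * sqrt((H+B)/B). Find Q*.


sqrt(2DS/H) = 558.5067
sqrt((H+B)/B) = 1.0429
Q* = 558.5067 * 1.0429 = 582.4630

582.4630 units


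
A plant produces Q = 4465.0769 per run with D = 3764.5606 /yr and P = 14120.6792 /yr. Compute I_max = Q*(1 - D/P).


D/P = 0.2666
1 - D/P = 0.7334
I_max = 4465.0769 * 0.7334 = 3274.6913

3274.6913 units


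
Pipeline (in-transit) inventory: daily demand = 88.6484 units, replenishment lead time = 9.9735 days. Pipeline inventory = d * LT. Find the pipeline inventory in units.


Pipeline = 88.6484 * 9.9735 = 884.1348

884.1348 units


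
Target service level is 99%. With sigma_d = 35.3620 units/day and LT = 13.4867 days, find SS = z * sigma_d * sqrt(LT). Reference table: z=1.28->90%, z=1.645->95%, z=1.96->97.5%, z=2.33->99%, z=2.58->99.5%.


From the table, SL = 99% corresponds to z = 2.33
sqrt(LT) = sqrt(13.4867) = 3.6724
SS = 2.33 * 35.3620 * 3.6724 = 302.5837

302.5837 units


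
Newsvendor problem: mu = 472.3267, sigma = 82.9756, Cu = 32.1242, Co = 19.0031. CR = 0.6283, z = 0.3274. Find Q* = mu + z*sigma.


CR = Cu/(Cu+Co) = 32.1242/(32.1242+19.0031) = 0.6283
z = 0.3274
Q* = 472.3267 + 0.3274 * 82.9756 = 499.4929

499.4929 units


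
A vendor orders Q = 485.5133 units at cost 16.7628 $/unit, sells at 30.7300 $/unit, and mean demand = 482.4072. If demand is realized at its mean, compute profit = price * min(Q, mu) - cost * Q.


Sales at mu = min(485.5133, 482.4072) = 482.4072
Revenue = 30.7300 * 482.4072 = 14824.3733
Total cost = 16.7628 * 485.5133 = 8138.5623
Profit = 14824.3733 - 8138.5623 = 6685.8109

6685.8109 $


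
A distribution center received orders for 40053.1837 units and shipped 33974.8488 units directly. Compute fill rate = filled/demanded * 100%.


FR = 33974.8488 / 40053.1837 * 100 = 84.8243

84.8243%


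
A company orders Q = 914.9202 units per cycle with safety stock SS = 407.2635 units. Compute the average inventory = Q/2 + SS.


Q/2 = 457.4601
Avg = 457.4601 + 407.2635 = 864.7236

864.7236 units


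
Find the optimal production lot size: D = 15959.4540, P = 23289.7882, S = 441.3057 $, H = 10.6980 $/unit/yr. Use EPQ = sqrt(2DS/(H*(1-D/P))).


1 - D/P = 1 - 0.6853 = 0.3147
H*(1-D/P) = 3.3671
2DS = 14085996.0382
EPQ = sqrt(4183374.3785) = 2045.3299

2045.3299 units


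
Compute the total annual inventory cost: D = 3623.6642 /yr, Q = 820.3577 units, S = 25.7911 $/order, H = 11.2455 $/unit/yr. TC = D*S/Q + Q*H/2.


Ordering cost = D*S/Q = 113.9238
Holding cost = Q*H/2 = 4612.6663
TC = 113.9238 + 4612.6663 = 4726.5901

4726.5901 $/yr


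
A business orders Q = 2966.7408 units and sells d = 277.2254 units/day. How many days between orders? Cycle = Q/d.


Cycle = 2966.7408 / 277.2254 = 10.7015

10.7015 days


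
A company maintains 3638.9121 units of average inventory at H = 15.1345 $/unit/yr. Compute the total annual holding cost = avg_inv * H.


Cost = 3638.9121 * 15.1345 = 55073.1152

55073.1152 $/yr


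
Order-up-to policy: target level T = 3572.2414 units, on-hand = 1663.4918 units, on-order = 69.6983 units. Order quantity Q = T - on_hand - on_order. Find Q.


Inventory position = OH + OO = 1663.4918 + 69.6983 = 1733.1901
Q = 3572.2414 - 1733.1901 = 1839.0513

1839.0513 units


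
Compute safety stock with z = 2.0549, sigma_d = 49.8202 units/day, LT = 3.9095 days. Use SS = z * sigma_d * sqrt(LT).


sqrt(LT) = sqrt(3.9095) = 1.9772
SS = 2.0549 * 49.8202 * 1.9772 = 202.4216

202.4216 units


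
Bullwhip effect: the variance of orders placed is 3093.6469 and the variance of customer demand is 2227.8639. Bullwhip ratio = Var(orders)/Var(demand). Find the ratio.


BW = 3093.6469 / 2227.8639 = 1.3886

1.3886


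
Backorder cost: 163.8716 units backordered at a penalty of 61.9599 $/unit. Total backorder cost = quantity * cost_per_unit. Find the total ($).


Total = 163.8716 * 61.9599 = 10153.4679

10153.4679 $


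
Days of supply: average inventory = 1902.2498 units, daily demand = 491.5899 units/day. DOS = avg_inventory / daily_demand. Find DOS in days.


DOS = 1902.2498 / 491.5899 = 3.8696

3.8696 days


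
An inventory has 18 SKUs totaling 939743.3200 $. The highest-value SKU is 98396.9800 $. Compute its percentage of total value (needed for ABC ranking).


Top item = 98396.9800
Total = 939743.3200
Percentage = 98396.9800 / 939743.3200 * 100 = 10.4706

10.4706%


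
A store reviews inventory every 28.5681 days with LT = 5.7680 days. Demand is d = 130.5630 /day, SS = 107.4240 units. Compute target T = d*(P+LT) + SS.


P + LT = 34.3361
d*(P+LT) = 130.5630 * 34.3361 = 4483.0242
T = 4483.0242 + 107.4240 = 4590.4482

4590.4482 units


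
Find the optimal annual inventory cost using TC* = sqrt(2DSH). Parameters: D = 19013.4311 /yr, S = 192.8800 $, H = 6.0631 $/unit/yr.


2*D*S*H = 44470541.6833
TC* = sqrt(44470541.6833) = 6668.6237

6668.6237 $/yr


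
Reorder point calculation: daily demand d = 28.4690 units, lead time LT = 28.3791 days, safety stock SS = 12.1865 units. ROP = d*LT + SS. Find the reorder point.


d*LT = 28.4690 * 28.3791 = 807.9246
ROP = 807.9246 + 12.1865 = 820.1111

820.1111 units


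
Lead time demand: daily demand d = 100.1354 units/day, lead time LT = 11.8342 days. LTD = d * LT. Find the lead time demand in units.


LTD = 100.1354 * 11.8342 = 1185.0224

1185.0224 units


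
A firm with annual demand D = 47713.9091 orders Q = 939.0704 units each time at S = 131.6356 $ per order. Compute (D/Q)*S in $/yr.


Number of orders = D/Q = 50.8097
Cost = 50.8097 * 131.6356 = 6688.3687

6688.3687 $/yr


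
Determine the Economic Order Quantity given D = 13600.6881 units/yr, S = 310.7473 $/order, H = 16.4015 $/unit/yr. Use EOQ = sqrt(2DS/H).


2*D*S = 2 * 13600.6881 * 310.7473 = 8452754.2104
2*D*S/H = 515364.7051
EOQ = sqrt(515364.7051) = 717.8891

717.8891 units


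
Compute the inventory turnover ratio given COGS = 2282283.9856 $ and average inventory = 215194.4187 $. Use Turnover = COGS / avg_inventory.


Turnover = 2282283.9856 / 215194.4187 = 10.6057

10.6057


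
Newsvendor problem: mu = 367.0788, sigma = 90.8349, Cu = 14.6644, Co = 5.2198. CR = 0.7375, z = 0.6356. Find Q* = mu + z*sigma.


CR = Cu/(Cu+Co) = 14.6644/(14.6644+5.2198) = 0.7375
z = 0.6356
Q* = 367.0788 + 0.6356 * 90.8349 = 424.8135

424.8135 units


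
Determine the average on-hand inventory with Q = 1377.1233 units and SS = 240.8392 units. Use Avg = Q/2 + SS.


Q/2 = 688.5616
Avg = 688.5616 + 240.8392 = 929.4008

929.4008 units


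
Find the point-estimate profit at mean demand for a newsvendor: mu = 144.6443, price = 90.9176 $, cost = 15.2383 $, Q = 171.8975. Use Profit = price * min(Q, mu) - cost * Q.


Sales at mu = min(171.8975, 144.6443) = 144.6443
Revenue = 90.9176 * 144.6443 = 13150.7126
Total cost = 15.2383 * 171.8975 = 2619.4257
Profit = 13150.7126 - 2619.4257 = 10531.2869

10531.2869 $


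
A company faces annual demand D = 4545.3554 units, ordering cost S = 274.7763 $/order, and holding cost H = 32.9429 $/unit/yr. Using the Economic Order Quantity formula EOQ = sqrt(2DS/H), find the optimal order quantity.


2*D*S = 2 * 4545.3554 * 274.7763 = 2497911.8780
2*D*S/H = 75825.5004
EOQ = sqrt(75825.5004) = 275.3643

275.3643 units


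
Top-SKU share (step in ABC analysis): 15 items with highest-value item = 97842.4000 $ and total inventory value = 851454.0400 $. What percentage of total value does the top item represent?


Top item = 97842.4000
Total = 851454.0400
Percentage = 97842.4000 / 851454.0400 * 100 = 11.4912

11.4912%


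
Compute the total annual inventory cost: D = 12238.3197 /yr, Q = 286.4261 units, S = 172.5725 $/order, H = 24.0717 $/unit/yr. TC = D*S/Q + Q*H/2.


Ordering cost = D*S/Q = 7373.6207
Holding cost = Q*H/2 = 3447.3816
TC = 7373.6207 + 3447.3816 = 10821.0023

10821.0023 $/yr


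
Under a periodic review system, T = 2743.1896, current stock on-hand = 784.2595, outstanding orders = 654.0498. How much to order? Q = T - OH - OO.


Inventory position = OH + OO = 784.2595 + 654.0498 = 1438.3093
Q = 2743.1896 - 1438.3093 = 1304.8803

1304.8803 units


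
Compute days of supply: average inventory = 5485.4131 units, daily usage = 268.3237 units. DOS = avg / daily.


DOS = 5485.4131 / 268.3237 = 20.4433

20.4433 days


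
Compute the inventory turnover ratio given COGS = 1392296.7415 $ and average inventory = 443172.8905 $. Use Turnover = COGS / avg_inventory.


Turnover = 1392296.7415 / 443172.8905 = 3.1417

3.1417


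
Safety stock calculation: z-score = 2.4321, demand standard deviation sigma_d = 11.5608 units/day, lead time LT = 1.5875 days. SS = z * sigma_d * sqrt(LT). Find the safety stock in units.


sqrt(LT) = sqrt(1.5875) = 1.2600
SS = 2.4321 * 11.5608 * 1.2600 = 35.4263

35.4263 units


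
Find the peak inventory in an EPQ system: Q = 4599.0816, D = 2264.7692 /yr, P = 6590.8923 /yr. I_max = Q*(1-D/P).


D/P = 0.3436
1 - D/P = 0.6564
I_max = 4599.0816 * 0.6564 = 3018.7404

3018.7404 units


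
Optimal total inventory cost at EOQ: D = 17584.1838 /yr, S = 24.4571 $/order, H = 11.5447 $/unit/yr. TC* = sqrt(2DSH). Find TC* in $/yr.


2*D*S*H = 9929784.4550
TC* = sqrt(9929784.4550) = 3151.1561

3151.1561 $/yr


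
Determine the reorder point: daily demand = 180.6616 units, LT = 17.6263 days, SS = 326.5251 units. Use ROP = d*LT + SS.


d*LT = 180.6616 * 17.6263 = 3184.3956
ROP = 3184.3956 + 326.5251 = 3510.9207

3510.9207 units


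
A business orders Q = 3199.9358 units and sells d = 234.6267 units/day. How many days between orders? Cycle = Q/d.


Cycle = 3199.9358 / 234.6267 = 13.6384

13.6384 days


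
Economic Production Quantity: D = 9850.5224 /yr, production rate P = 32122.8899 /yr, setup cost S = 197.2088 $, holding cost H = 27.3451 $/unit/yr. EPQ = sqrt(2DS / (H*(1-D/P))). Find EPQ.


1 - D/P = 1 - 0.3067 = 0.6933
H*(1-D/P) = 18.9597
2DS = 3885219.4038
EPQ = sqrt(204919.9581) = 452.6809

452.6809 units


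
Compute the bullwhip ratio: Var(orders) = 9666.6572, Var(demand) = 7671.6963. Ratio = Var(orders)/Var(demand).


BW = 9666.6572 / 7671.6963 = 1.2600

1.2600


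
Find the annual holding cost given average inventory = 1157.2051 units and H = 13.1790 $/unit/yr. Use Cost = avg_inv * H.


Cost = 1157.2051 * 13.1790 = 15250.8060

15250.8060 $/yr


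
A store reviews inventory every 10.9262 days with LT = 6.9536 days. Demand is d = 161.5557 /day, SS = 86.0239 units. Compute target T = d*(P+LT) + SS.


P + LT = 17.8798
d*(P+LT) = 161.5557 * 17.8798 = 2888.5836
T = 2888.5836 + 86.0239 = 2974.6075

2974.6075 units


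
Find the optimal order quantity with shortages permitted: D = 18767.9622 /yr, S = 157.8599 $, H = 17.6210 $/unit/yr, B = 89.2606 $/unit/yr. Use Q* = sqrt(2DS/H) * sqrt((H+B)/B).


sqrt(2DS/H) = 579.8881
sqrt((H+B)/B) = 1.0943
Q* = 579.8881 * 1.0943 = 634.5499

634.5499 units


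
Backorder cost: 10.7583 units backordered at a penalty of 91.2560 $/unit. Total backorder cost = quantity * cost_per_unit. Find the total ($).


Total = 10.7583 * 91.2560 = 981.7594

981.7594 $


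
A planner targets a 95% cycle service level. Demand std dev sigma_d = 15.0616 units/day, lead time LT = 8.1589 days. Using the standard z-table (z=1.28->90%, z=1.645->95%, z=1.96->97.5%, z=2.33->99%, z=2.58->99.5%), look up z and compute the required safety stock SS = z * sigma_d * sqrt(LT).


From the table, SL = 95% corresponds to z = 1.645
sqrt(LT) = sqrt(8.1589) = 2.8564
SS = 1.645 * 15.0616 * 2.8564 = 70.7706

70.7706 units


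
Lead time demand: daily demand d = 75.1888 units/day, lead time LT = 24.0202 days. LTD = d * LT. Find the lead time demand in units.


LTD = 75.1888 * 24.0202 = 1806.0500

1806.0500 units


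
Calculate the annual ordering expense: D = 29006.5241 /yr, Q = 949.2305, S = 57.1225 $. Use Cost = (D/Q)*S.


Number of orders = D/Q = 30.5579
Cost = 30.5579 * 57.1225 = 1745.5457

1745.5457 $/yr


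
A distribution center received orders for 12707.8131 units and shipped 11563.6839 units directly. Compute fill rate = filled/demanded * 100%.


FR = 11563.6839 / 12707.8131 * 100 = 90.9966

90.9966%


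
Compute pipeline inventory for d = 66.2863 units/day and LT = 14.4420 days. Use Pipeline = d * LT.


Pipeline = 66.2863 * 14.4420 = 957.3067

957.3067 units


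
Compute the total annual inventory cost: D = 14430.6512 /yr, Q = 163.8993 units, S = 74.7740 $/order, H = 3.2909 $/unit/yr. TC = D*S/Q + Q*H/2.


Ordering cost = D*S/Q = 6583.5395
Holding cost = Q*H/2 = 269.6881
TC = 6583.5395 + 269.6881 = 6853.2276

6853.2276 $/yr


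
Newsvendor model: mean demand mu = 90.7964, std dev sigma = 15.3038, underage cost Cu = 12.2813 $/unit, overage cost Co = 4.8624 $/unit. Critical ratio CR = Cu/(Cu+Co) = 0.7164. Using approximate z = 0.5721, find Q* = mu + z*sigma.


CR = Cu/(Cu+Co) = 12.2813/(12.2813+4.8624) = 0.7164
z = 0.5721
Q* = 90.7964 + 0.5721 * 15.3038 = 99.5517

99.5517 units


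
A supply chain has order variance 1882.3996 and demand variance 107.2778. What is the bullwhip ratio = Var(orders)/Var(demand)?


BW = 1882.3996 / 107.2778 = 17.5470

17.5470


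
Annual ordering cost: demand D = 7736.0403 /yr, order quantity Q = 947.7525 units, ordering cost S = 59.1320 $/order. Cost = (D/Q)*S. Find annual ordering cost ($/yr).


Number of orders = D/Q = 8.1625
Cost = 8.1625 * 59.1320 = 482.6656

482.6656 $/yr


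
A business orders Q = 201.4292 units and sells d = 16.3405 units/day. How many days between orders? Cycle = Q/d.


Cycle = 201.4292 / 16.3405 = 12.3270

12.3270 days


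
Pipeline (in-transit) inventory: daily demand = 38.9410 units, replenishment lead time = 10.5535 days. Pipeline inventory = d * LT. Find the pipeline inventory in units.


Pipeline = 38.9410 * 10.5535 = 410.9638

410.9638 units


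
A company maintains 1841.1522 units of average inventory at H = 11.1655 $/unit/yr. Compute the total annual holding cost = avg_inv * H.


Cost = 1841.1522 * 11.1655 = 20557.3849

20557.3849 $/yr


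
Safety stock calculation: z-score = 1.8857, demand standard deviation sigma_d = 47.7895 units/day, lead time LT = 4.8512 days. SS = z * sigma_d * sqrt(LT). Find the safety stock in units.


sqrt(LT) = sqrt(4.8512) = 2.2025
SS = 1.8857 * 47.7895 * 2.2025 = 198.4859

198.4859 units


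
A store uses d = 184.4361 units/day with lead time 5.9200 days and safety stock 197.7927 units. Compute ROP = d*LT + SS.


d*LT = 184.4361 * 5.9200 = 1091.8617
ROP = 1091.8617 + 197.7927 = 1289.6544

1289.6544 units


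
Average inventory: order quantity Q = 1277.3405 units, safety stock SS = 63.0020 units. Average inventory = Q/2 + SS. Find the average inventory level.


Q/2 = 638.6703
Avg = 638.6703 + 63.0020 = 701.6722

701.6722 units


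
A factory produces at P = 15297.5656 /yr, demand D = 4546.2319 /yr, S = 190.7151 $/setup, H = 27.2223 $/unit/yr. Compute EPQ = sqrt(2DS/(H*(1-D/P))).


1 - D/P = 1 - 0.2972 = 0.7028
H*(1-D/P) = 19.1322
2DS = 1734070.1429
EPQ = sqrt(90636.2289) = 301.0585

301.0585 units


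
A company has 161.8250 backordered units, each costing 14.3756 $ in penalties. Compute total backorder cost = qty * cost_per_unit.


Total = 161.8250 * 14.3756 = 2326.3315

2326.3315 $


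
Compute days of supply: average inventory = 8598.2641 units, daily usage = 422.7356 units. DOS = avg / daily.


DOS = 8598.2641 / 422.7356 = 20.3396

20.3396 days


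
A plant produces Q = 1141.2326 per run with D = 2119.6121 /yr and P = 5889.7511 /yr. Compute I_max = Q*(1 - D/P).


D/P = 0.3599
1 - D/P = 0.6401
I_max = 1141.2326 * 0.6401 = 730.5242

730.5242 units


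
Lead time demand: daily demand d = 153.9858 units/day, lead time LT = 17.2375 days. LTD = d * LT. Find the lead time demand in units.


LTD = 153.9858 * 17.2375 = 2654.3302

2654.3302 units


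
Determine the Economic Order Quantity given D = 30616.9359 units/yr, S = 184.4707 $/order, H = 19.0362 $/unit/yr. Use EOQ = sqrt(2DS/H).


2*D*S = 2 * 30616.9359 * 184.4707 = 11295855.1947
2*D*S/H = 593388.1339
EOQ = sqrt(593388.1339) = 770.3169

770.3169 units


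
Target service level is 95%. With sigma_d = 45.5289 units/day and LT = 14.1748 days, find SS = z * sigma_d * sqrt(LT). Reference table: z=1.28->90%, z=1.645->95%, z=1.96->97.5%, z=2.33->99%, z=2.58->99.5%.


From the table, SL = 95% corresponds to z = 1.645
sqrt(LT) = sqrt(14.1748) = 3.7649
SS = 1.645 * 45.5289 * 3.7649 = 281.9756

281.9756 units


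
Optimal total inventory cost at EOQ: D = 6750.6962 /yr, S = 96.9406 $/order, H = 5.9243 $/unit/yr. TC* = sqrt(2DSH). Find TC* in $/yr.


2*D*S*H = 7753919.8164
TC* = sqrt(7753919.8164) = 2784.5861

2784.5861 $/yr


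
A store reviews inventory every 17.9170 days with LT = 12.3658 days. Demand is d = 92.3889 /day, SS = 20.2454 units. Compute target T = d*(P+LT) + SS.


P + LT = 30.2828
d*(P+LT) = 92.3889 * 30.2828 = 2797.7946
T = 2797.7946 + 20.2454 = 2818.0400

2818.0400 units


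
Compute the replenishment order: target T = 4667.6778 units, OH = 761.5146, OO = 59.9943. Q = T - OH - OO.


Inventory position = OH + OO = 761.5146 + 59.9943 = 821.5089
Q = 4667.6778 - 821.5089 = 3846.1689

3846.1689 units


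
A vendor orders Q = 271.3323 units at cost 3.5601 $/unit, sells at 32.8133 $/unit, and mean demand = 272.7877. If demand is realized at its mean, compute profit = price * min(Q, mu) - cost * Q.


Sales at mu = min(271.3323, 272.7877) = 271.3323
Revenue = 32.8133 * 271.3323 = 8903.3082
Total cost = 3.5601 * 271.3323 = 965.9701
Profit = 8903.3082 - 965.9701 = 7937.3380

7937.3380 $


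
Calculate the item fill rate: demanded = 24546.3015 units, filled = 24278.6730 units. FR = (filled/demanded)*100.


FR = 24278.6730 / 24546.3015 * 100 = 98.9097

98.9097%


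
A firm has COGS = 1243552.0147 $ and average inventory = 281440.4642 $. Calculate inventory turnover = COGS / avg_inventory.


Turnover = 1243552.0147 / 281440.4642 = 4.4185

4.4185


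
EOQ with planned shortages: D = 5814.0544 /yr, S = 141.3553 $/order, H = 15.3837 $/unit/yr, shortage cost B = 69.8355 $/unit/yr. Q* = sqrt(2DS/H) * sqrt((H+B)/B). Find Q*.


sqrt(2DS/H) = 326.8739
sqrt((H+B)/B) = 1.1047
Q* = 326.8739 * 1.1047 = 361.0861

361.0861 units


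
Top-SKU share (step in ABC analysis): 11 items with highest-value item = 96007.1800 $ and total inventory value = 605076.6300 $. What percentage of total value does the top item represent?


Top item = 96007.1800
Total = 605076.6300
Percentage = 96007.1800 / 605076.6300 * 100 = 15.8669

15.8669%


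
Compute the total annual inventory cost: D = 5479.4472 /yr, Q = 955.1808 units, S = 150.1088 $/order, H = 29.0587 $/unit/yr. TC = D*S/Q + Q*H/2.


Ordering cost = D*S/Q = 861.1074
Holding cost = Q*H/2 = 13878.1562
TC = 861.1074 + 13878.1562 = 14739.2635

14739.2635 $/yr


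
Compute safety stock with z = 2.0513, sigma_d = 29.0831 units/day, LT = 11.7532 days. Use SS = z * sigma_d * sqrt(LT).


sqrt(LT) = sqrt(11.7532) = 3.4283
SS = 2.0513 * 29.0831 * 3.4283 = 204.5257

204.5257 units


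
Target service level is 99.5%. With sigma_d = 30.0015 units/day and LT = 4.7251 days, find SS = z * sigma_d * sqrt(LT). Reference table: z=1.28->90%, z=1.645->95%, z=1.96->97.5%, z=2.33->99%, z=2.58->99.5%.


From the table, SL = 99.5% corresponds to z = 2.58
sqrt(LT) = sqrt(4.7251) = 2.1737
SS = 2.58 * 30.0015 * 2.1737 = 168.2551

168.2551 units


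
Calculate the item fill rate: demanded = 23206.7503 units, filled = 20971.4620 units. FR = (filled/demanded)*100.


FR = 20971.4620 / 23206.7503 * 100 = 90.3679

90.3679%


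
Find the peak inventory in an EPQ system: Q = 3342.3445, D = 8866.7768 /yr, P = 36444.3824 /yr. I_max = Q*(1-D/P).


D/P = 0.2433
1 - D/P = 0.7567
I_max = 3342.3445 * 0.7567 = 2529.1651

2529.1651 units


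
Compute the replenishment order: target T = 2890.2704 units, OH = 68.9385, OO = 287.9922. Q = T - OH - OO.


Inventory position = OH + OO = 68.9385 + 287.9922 = 356.9307
Q = 2890.2704 - 356.9307 = 2533.3397

2533.3397 units


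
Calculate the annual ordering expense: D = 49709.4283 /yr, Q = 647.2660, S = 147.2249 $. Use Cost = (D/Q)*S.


Number of orders = D/Q = 76.7991
Cost = 76.7991 * 147.2249 = 11306.7357

11306.7357 $/yr


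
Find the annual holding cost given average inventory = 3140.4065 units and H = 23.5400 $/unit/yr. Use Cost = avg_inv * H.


Cost = 3140.4065 * 23.5400 = 73925.1690

73925.1690 $/yr


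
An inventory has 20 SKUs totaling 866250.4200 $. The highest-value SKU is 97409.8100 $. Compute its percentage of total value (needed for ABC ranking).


Top item = 97409.8100
Total = 866250.4200
Percentage = 97409.8100 / 866250.4200 * 100 = 11.2450

11.2450%


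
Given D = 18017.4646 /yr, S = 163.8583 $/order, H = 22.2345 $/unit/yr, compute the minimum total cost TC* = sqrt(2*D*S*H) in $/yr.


2*D*S*H = 131286323.1804
TC* = sqrt(131286323.1804) = 11458.0244

11458.0244 $/yr


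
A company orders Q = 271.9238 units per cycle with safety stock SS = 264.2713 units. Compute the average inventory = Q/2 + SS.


Q/2 = 135.9619
Avg = 135.9619 + 264.2713 = 400.2332

400.2332 units


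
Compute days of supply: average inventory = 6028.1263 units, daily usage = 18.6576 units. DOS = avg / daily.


DOS = 6028.1263 / 18.6576 = 323.0923

323.0923 days


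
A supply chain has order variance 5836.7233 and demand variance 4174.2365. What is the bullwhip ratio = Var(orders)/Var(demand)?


BW = 5836.7233 / 4174.2365 = 1.3983

1.3983


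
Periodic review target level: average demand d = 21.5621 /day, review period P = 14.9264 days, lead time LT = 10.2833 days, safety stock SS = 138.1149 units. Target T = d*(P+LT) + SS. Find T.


P + LT = 25.2097
d*(P+LT) = 21.5621 * 25.2097 = 543.5741
T = 543.5741 + 138.1149 = 681.6890

681.6890 units


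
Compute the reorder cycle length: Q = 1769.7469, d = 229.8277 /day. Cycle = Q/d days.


Cycle = 1769.7469 / 229.8277 = 7.7003

7.7003 days


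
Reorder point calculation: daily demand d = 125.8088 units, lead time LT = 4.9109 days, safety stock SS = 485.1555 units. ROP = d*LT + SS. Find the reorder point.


d*LT = 125.8088 * 4.9109 = 617.8344
ROP = 617.8344 + 485.1555 = 1102.9899

1102.9899 units


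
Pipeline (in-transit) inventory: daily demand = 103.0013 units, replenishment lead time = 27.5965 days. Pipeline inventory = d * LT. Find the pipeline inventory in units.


Pipeline = 103.0013 * 27.5965 = 2842.4754

2842.4754 units


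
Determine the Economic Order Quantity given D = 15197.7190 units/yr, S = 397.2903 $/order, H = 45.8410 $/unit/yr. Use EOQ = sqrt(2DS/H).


2*D*S = 2 * 15197.7190 * 397.2903 = 12075812.6817
2*D*S/H = 263428.2123
EOQ = sqrt(263428.2123) = 513.2526

513.2526 units


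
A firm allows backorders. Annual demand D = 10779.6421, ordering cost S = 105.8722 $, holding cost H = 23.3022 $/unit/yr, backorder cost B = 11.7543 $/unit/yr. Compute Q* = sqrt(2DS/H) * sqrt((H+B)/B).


sqrt(2DS/H) = 312.9750
sqrt((H+B)/B) = 1.7270
Q* = 312.9750 * 1.7270 = 540.4998

540.4998 units


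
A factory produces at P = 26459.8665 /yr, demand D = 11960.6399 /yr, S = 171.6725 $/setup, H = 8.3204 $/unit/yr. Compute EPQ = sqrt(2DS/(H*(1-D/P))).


1 - D/P = 1 - 0.4520 = 0.5480
H*(1-D/P) = 4.5593
2DS = 4106625.9065
EPQ = sqrt(900707.4370) = 949.0561

949.0561 units


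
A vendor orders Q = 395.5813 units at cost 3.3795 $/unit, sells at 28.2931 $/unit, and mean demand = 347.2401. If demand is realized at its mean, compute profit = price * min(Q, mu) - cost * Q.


Sales at mu = min(395.5813, 347.2401) = 347.2401
Revenue = 28.2931 * 347.2401 = 9824.4989
Total cost = 3.3795 * 395.5813 = 1336.8670
Profit = 9824.4989 - 1336.8670 = 8487.6319

8487.6319 $


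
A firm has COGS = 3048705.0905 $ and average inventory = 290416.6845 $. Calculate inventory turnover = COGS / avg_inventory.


Turnover = 3048705.0905 / 290416.6845 = 10.4977

10.4977


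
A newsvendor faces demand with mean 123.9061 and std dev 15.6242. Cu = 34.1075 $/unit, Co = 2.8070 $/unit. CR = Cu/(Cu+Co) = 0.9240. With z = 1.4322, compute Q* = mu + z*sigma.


CR = Cu/(Cu+Co) = 34.1075/(34.1075+2.8070) = 0.9240
z = 1.4322
Q* = 123.9061 + 1.4322 * 15.6242 = 146.2831

146.2831 units


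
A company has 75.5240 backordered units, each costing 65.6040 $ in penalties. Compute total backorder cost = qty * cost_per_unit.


Total = 75.5240 * 65.6040 = 4954.6765

4954.6765 $


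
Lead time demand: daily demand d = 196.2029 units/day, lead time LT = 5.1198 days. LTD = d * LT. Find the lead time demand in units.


LTD = 196.2029 * 5.1198 = 1004.5196

1004.5196 units


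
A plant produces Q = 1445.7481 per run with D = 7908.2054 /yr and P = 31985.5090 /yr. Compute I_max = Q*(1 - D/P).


D/P = 0.2472
1 - D/P = 0.7528
I_max = 1445.7481 * 0.7528 = 1088.2965

1088.2965 units


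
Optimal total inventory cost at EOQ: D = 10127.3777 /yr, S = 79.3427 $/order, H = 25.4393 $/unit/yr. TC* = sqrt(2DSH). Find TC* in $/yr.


2*D*S*H = 40882659.0568
TC* = sqrt(40882659.0568) = 6393.9549

6393.9549 $/yr


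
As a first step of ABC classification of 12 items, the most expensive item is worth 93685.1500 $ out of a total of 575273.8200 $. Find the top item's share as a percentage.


Top item = 93685.1500
Total = 575273.8200
Percentage = 93685.1500 / 575273.8200 * 100 = 16.2853

16.2853%


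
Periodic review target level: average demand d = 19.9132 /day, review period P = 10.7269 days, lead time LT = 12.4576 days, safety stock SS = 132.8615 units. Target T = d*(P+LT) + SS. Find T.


P + LT = 23.1845
d*(P+LT) = 19.9132 * 23.1845 = 461.6776
T = 461.6776 + 132.8615 = 594.5391

594.5391 units


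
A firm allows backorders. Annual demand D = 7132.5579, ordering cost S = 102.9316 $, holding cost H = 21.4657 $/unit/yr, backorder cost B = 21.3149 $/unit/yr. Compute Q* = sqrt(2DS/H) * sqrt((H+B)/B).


sqrt(2DS/H) = 261.5408
sqrt((H+B)/B) = 1.4167
Q* = 261.5408 * 1.4167 = 370.5282

370.5282 units


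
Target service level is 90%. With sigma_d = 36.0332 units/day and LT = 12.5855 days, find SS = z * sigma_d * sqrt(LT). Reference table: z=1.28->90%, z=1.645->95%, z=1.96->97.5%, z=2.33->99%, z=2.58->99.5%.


From the table, SL = 90% corresponds to z = 1.28
sqrt(LT) = sqrt(12.5855) = 3.5476
SS = 1.28 * 36.0332 * 3.5476 = 163.6244

163.6244 units


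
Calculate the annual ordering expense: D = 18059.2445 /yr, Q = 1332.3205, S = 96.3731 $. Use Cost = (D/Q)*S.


Number of orders = D/Q = 13.5547
Cost = 13.5547 * 96.3731 = 1306.3113

1306.3113 $/yr


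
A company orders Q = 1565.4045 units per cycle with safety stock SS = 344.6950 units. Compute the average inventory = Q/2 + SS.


Q/2 = 782.7023
Avg = 782.7023 + 344.6950 = 1127.3972

1127.3972 units


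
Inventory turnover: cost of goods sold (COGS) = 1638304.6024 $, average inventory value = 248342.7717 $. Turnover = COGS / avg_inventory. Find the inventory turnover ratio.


Turnover = 1638304.6024 / 248342.7717 = 6.5969

6.5969


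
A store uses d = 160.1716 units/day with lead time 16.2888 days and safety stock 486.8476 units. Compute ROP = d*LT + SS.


d*LT = 160.1716 * 16.2888 = 2609.0032
ROP = 2609.0032 + 486.8476 = 3095.8508

3095.8508 units


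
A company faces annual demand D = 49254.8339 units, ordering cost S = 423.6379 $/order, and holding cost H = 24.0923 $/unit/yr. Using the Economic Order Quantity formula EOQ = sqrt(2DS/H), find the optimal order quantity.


2*D*S = 2 * 49254.8339 * 423.6379 = 41732428.7965
2*D*S/H = 1732189.4878
EOQ = sqrt(1732189.4878) = 1316.1267

1316.1267 units


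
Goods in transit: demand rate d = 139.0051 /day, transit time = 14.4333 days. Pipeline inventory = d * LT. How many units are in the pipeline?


Pipeline = 139.0051 * 14.4333 = 2006.3023

2006.3023 units


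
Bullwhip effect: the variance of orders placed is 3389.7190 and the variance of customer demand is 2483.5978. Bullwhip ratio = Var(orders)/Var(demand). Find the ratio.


BW = 3389.7190 / 2483.5978 = 1.3648

1.3648


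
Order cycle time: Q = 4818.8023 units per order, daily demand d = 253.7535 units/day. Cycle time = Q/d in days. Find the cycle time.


Cycle = 4818.8023 / 253.7535 = 18.9901

18.9901 days


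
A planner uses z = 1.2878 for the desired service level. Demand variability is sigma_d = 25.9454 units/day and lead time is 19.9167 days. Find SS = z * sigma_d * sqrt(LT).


sqrt(LT) = sqrt(19.9167) = 4.4628
SS = 1.2878 * 25.9454 * 4.4628 = 149.1137

149.1137 units


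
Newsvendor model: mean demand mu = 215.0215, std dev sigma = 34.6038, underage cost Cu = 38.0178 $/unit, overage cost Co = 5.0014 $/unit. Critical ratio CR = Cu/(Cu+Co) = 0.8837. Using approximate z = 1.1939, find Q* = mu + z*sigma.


CR = Cu/(Cu+Co) = 38.0178/(38.0178+5.0014) = 0.8837
z = 1.1939
Q* = 215.0215 + 1.1939 * 34.6038 = 256.3350

256.3350 units


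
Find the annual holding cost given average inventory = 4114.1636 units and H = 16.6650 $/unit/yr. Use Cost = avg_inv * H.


Cost = 4114.1636 * 16.6650 = 68562.5364

68562.5364 $/yr


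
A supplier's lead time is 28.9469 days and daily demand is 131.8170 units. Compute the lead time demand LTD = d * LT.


LTD = 131.8170 * 28.9469 = 3815.6935

3815.6935 units


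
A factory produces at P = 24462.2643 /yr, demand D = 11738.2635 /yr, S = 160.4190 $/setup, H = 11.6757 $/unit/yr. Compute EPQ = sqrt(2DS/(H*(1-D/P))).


1 - D/P = 1 - 0.4799 = 0.5201
H*(1-D/P) = 6.0731
2DS = 3766080.9848
EPQ = sqrt(620125.6477) = 787.4806

787.4806 units
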